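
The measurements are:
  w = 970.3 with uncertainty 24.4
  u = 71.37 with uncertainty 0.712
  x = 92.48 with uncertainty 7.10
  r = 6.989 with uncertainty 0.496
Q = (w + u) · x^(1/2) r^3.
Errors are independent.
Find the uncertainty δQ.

7.44e+05

Let h = w + u = 1042. δh = √(δw² + δu²) = √(595 + 0.507) = 24.4, so δh/h = 0.0234.
Q is then a monomial in h, x, r:
δQ/Q = √((δh/h)² + (½·δx/x)² + (3·δr/r)²) = √(0.000549 + 0.00147 + 0.0453) = 0.218
Q = 3.42e+06, so δQ = 0.218 × 3.42e+06 = 7.44e+05.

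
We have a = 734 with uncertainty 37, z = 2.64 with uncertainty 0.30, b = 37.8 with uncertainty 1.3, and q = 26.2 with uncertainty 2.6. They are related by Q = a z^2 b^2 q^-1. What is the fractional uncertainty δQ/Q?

Relative error in a monomial: (δQ/Q)² = Σ (nᵢ · δxᵢ/xᵢ)².
  (1·δa/a)² = (1×0.0504)² = 0.00254;  (2·δz/z)² = (2×0.114)² = 0.0517;  (2·δb/b)² = (2×0.0344)² = 0.00473;  (-1·δq/q)² = (-1×0.0992)² = 0.00985
δQ/Q = √(0.0688) = 0.262

0.262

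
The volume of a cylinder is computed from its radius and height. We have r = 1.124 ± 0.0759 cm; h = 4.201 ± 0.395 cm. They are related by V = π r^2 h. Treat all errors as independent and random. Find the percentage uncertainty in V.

16.5%

Relative error in a monomial: (δV/V)² = Σ (nᵢ · δxᵢ/xᵢ)².
  (2·δr/r)² = (2×0.0675)² = 0.0182;  (1·δh/h)² = (1×0.0940)² = 0.00884
δV/V = √(0.0271) = 0.165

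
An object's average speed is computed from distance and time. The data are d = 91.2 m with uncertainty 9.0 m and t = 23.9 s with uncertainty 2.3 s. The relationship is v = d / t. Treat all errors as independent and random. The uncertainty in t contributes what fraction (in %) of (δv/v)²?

(δv/v)² = (1·δd/d)² + (-1·δt/t)²
  d term: (1×0.0987)² = 0.00974
  t term: (-1×0.0962)² = 0.00926
Total = 0.0190. Share from t = 0.00926/0.0190 = 0.487.

48.7%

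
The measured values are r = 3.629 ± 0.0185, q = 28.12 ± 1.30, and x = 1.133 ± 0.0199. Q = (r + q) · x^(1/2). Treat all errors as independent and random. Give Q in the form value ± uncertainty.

33.79 ± 1.42

Let u = r + q = 31.75. δu = √(δr² + δq²) = √(0.000342 + 1.69) = 1.30, so δu/u = 0.0410.
Q is then a monomial in u, x:
δQ/Q = √((δu/u)² + (½·δx/x)²) = √(0.00168 + 7.71e-05) = 0.0419
Q = 33.79, so δQ = 0.0419 × 33.79 = 1.42.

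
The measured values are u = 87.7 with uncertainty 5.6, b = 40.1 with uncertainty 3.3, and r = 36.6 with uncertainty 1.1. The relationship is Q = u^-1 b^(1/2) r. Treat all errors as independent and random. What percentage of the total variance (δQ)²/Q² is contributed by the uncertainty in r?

13.5%

(δQ/Q)² = (-1·δu/u)² + (½·δb/b)² + (1·δr/r)²
  u term: (-1×0.0639)² = 0.00408
  b term: (0.5×0.0823)² = 0.00169
  r term: (1×0.0301)² = 0.000903
Total = 0.00667. Share from r = 0.000903/0.00667 = 0.135.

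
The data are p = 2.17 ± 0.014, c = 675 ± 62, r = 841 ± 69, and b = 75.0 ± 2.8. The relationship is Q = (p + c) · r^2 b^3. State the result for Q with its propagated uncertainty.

(2.02 ± 0.442) × 10^14

Let u = p + c = 677. δu = √(δp² + δc²) = √(0.000196 + 3840) = 62.0, so δu/u = 0.0916.
Q is then a monomial in u, r, b:
δQ/Q = √((δu/u)² + (2·δr/r)² + (3·δb/b)²) = √(0.00838 + 0.0269 + 0.0125) = 0.219
Q = 2.02e+14, so δQ = 0.219 × 2.02e+14 = 4.42e+13.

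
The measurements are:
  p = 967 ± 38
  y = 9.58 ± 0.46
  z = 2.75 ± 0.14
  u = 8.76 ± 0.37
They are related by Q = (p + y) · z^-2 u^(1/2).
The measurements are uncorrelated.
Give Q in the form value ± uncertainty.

Let w = p + y = 977. δw = √(δp² + δy²) = √(1440 + 0.212) = 38.0, so δw/w = 0.0389.
Q is then a monomial in w, z, u:
δQ/Q = √((δw/w)² + (-2·δz/z)² + (½·δu/u)²) = √(0.00151 + 0.0104 + 0.000446) = 0.111
Q = 382, so δQ = 0.111 × 382 = 42.4.

382 ± 42.4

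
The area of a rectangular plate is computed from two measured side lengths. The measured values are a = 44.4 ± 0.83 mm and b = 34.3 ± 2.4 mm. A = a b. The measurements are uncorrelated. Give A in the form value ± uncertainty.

1520 ± 110 mm^2

Products/powers → add relative errors in quadrature, weighted by exponent:
  (1·δa/a)² = (1×0.0187)² = 0.000349;  (1·δb/b)² = (1×0.0700)² = 0.00490
δA/A = √(0.00525) = 0.0724
A = 1520 mm^2, so δA = 0.0724 × 1520 = 110 mm^2.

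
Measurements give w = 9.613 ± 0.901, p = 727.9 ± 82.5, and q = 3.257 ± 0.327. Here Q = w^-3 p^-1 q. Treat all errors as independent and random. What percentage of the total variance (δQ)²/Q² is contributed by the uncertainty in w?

77.5%

(δQ/Q)² = (-3·δw/w)² + (-1·δp/p)² + (1·δq/q)²
  w term: (-3×0.0937)² = 0.0791
  p term: (-1×0.113)² = 0.0128
  q term: (1×0.100)² = 0.0101
Total = 0.102. Share from w = 0.0791/0.102 = 0.775.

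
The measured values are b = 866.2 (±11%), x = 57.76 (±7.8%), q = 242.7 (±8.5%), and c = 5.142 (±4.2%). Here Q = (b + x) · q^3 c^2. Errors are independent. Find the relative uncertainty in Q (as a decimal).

0.288

Let u = b + x = 924.0. δu = √(δb² + δx²) = √(9080 + 20.3) = 95.4, so δu/u = 0.103.
Q is then a monomial in u, q, c:
δQ/Q = √((δu/u)² + (3·δq/q)² + (2·δc/c)²) = √(0.0107 + 0.0650 + 0.00706) = 0.288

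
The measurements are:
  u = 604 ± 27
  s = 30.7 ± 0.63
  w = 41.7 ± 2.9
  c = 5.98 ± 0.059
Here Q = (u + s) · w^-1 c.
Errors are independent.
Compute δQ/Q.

Let h = u + s = 635. δh = √(δu² + δs²) = √(729 + 0.397) = 27.0, so δh/h = 0.0426.
Q is then a monomial in h, w, c:
δQ/Q = √((δh/h)² + (-1·δw/w)² + (1·δc/c)²) = √(0.00181 + 0.00484 + 9.73e-05) = 0.0821

0.0821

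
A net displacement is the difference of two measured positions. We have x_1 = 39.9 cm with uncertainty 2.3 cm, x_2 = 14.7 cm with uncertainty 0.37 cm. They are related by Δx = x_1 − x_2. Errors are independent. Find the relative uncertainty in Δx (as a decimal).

Each term contributes (cᵢ δxᵢ)² to (δΔx)²:
  (δx_1)² = 5.29;  (δx_2)² = 0.137
δΔx = √(5.43) = 2.33 cm
Δx = 25.2 cm, so δΔx/Δx = 2.33/25.2 = 0.0924.

0.0924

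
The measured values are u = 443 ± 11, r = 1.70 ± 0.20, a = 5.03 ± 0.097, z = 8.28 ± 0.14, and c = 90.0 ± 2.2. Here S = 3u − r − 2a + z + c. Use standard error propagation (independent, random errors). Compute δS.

Each term contributes (cᵢ δxᵢ)² to (δS)²:
  (3·δu)² = 1090;  (δr)² = 0.0400;  (2·δa)² = 0.0376;  (δz)² = 0.0196;  (δc)² = 4.84
δS = √(1090) = 33.1

33.1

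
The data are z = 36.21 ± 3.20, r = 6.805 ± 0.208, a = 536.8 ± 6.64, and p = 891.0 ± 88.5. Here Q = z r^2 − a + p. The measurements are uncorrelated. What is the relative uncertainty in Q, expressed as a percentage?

Let w = z·r^2 = 1677. δw/w = √((1·δz/z)² + (2·δr/r)²) = √(0.00781 + 0.00374) = 0.107, so δw = 180.
Q = w − a + p: δQ = √(δw² + δa² + δp²) = √(32500 + 44.1 + 7830) = 201
Q = 2031, so δQ/Q = 201/2031 = 0.0989.

9.89%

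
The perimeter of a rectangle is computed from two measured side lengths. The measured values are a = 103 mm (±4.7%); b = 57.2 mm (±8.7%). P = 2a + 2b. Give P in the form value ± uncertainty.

320 ± 13.9 mm

Sums and differences: (δP)² = Σ (cᵢ δxᵢ)².
  (2·δa)² = 93.7;  (2·δb)² = 99.1
δP = √(193) = 13.9 mm
P = 320 mm.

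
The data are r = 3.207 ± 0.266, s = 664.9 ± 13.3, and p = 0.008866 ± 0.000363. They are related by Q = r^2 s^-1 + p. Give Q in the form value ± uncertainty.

Let w = r^2·s^-1 = 0.01547. δw/w = √((2·δr/r)² + (-1·δs/s)²) = √(0.0275 + 0.000400) = 0.167, so δw = 0.00258.
Q = w + p: δQ = √(δw² + δp²) = √(6.68e-06 + 1.32e-07) = 0.00261
Q = 0.02433.

0.02433 ± 0.00261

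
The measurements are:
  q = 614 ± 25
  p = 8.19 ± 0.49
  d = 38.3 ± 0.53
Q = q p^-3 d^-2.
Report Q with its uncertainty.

Since Q is a product/quotient, work with relative uncertainties:
  (1·δq/q)² = (1×0.0407)² = 0.00166;  (-3·δp/p)² = (-3×0.0598)² = 0.0322;  (-2·δd/d)² = (-2×0.0138)² = 0.000766
δQ/Q = √(0.0346) = 0.186
Q = 0.000762, so δQ = 0.186 × 0.000762 = 0.000142.

0.000762 ± 0.000142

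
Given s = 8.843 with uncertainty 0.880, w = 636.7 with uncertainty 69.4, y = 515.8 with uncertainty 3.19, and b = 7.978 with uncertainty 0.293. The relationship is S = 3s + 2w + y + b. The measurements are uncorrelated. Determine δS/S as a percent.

7.61%

Each term contributes (cᵢ δxᵢ)² to (δS)²:
  (3·δs)² = 6.97;  (2·δw)² = 19300;  (δy)² = 10.2;  (δb)² = 0.0858
δS = √(19300) = 139
S = 1824, so δS/S = 139/1824 = 0.0761.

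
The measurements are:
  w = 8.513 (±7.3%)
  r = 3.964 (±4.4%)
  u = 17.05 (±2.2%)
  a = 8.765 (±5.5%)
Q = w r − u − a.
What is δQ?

2.94

Let p = w·r = 33.75. δp/p = √((1·δw/w)² + (1·δr/r)²) = √(0.00533 + 0.00194) = 0.0852, so δp = 2.88.
Q = p − u − a: δQ = √(δp² + δu² + δa²) = √(8.27 + 0.141 + 0.232) = 2.94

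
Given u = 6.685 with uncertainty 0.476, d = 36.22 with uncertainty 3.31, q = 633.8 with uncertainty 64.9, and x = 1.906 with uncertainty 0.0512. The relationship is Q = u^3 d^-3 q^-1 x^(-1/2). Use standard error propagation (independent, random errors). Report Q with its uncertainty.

Products/powers → add relative errors in quadrature, weighted by exponent:
  (3·δu/u)² = (3×0.0712)² = 0.0456;  (-3·δd/d)² = (-3×0.0914)² = 0.0752;  (-1·δq/q)² = (-1×0.102)² = 0.0105;  (−½·δx/x)² = (-0.5×0.0269)² = 0.000180
δQ/Q = √(0.131) = 0.363
Q = 7.185e-06, so δQ = 0.363 × 7.185e-06 = 2.61e-06.

(7.185 ± 2.61) × 10^-6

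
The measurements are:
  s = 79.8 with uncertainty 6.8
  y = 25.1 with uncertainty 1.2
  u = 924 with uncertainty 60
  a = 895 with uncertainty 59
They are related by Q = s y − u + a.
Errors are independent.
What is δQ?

Let p = s·y = 2000. δp/p = √((1·δs/s)² + (1·δy/y)²) = √(0.00726 + 0.00229) = 0.0977, so δp = 196.
Q = p − u + a: δQ = √(δp² + δu² + δa²) = √(38300 + 3600 + 3480) = 213

213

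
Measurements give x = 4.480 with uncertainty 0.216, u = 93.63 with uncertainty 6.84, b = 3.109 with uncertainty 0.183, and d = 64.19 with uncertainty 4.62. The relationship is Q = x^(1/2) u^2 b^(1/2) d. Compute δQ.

3.51e+05

Q is a product of powers, so relative uncertainties combine in quadrature:
  (½·δx/x)² = (0.5×0.0482)² = 0.000581;  (2·δu/u)² = (2×0.0731)² = 0.0213;  (½·δb/b)² = (0.5×0.0589)² = 0.000866;  (1·δd/d)² = (1×0.0720)² = 0.00518
δQ/Q = √(0.0280) = 0.167
Q = 2.1e+06, so δQ = 0.167 × 2.1e+06 = 3.51e+05.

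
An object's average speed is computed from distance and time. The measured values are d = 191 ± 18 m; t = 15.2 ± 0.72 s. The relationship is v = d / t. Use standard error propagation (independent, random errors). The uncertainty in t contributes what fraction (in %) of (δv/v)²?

(δv/v)² = (1·δd/d)² + (-1·δt/t)²
  d term: (1×0.0942)² = 0.00888
  t term: (-1×0.0474)² = 0.00224
Total = 0.0111. Share from t = 0.00224/0.0111 = 0.202.

20.2%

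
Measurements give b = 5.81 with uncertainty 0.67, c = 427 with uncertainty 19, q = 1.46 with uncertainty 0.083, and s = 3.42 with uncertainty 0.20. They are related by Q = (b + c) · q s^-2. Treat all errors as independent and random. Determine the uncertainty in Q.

7.42

Let u = b + c = 433. δu = √(δb² + δc²) = √(0.449 + 361) = 19.0, so δu/u = 0.0439.
Q is then a monomial in u, q, s:
δQ/Q = √((δu/u)² + (1·δq/q)² + (-2·δs/s)²) = √(0.00193 + 0.00323 + 0.0137) = 0.137
Q = 54.0, so δQ = 0.137 × 54.0 = 7.42.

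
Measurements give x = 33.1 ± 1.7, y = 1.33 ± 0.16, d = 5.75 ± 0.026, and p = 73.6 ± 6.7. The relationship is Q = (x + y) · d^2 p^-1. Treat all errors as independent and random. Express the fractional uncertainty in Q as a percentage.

10.4%

Let u = x + y = 34.4. δu = √(δx² + δy²) = √(2.89 + 0.0256) = 1.71, so δu/u = 0.0496.
Q is then a monomial in u, d, p:
δQ/Q = √((δu/u)² + (2·δd/d)² + (-1·δp/p)²) = √(0.00246 + 8.18e-05 + 0.00829) = 0.104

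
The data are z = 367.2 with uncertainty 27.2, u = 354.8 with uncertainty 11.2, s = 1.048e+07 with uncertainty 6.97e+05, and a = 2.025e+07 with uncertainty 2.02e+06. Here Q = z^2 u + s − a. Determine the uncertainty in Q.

7.55e+06

Let p = z^2·u = 4.784e+07. δp/p = √((2·δz/z)² + (1·δu/u)²) = √(0.0219 + 0.000996) = 0.151, so δp = 7.25e+06.
Q = p + s − a: δQ = √(δp² + δs² + δa²) = √(5.25e+13 + 4.86e+11 + 4.08e+12) = 7.55e+06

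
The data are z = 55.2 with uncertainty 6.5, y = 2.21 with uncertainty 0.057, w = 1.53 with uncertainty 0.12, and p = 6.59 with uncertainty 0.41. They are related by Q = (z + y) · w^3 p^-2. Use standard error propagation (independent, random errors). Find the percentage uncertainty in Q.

Let u = z + y = 57.4. δu = √(δz² + δy²) = √(42.2 + 0.00325) = 6.50, so δu/u = 0.113.
Q is then a monomial in u, w, p:
δQ/Q = √((δu/u)² + (3·δw/w)² + (-2·δp/p)²) = √(0.0128 + 0.0554 + 0.0155) = 0.289

28.9%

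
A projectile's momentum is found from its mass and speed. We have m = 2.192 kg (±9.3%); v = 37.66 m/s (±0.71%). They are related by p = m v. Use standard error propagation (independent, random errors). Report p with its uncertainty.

82.55 ± 7.70 kg·m/s

Products/powers → add relative errors in quadrature, weighted by exponent:
  (1·δm/m)² = (1×0.0930)² = 0.00865;  (1·δv/v)² = (1×0.00710)² = 5.04e-05
δp/p = √(0.00870) = 0.0933
p = 82.55 kg·m/s, so δp = 0.0933 × 82.55 = 7.70 kg·m/s.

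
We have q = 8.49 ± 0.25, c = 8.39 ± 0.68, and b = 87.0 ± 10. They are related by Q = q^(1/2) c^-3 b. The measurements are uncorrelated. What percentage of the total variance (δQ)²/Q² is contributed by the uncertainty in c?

(δQ/Q)² = (½·δq/q)² + (-3·δc/c)² + (1·δb/b)²
  q term: (0.5×0.0294)² = 0.000217
  c term: (-3×0.0810)² = 0.0591
  b term: (1×0.115)² = 0.0132
Total = 0.0725. Share from c = 0.0591/0.0725 = 0.815.

81.5%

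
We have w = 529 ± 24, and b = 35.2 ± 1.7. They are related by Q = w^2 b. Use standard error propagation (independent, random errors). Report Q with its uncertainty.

(9.85 ± 1.01) × 10^6

Q is a product of powers, so relative uncertainties combine in quadrature:
  (2·δw/w)² = (2×0.0454)² = 0.00823;  (1·δb/b)² = (1×0.0483)² = 0.00233
δQ/Q = √(0.0106) = 0.103
Q = 9.85e+06, so δQ = 0.103 × 9.85e+06 = 1.01e+06.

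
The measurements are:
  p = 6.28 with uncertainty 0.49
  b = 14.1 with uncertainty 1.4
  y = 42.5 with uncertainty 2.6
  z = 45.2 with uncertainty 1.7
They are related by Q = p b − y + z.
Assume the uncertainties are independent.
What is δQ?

11.6

Let w = p·b = 88.5. δw/w = √((1·δp/p)² + (1·δb/b)²) = √(0.00609 + 0.00986) = 0.126, so δw = 11.2.
Q = w − y + z: δQ = √(δw² + δy² + δz²) = √(125 + 6.76 + 2.89) = 11.6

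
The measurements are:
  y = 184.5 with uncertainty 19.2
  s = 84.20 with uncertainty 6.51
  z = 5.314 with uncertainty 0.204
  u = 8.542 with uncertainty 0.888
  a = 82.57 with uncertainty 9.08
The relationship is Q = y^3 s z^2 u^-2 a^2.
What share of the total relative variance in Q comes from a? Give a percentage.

(δQ/Q)² = (3·δy/y)² + (1·δs/s)² + (2·δz/z)² + (-2·δu/u)² + (2·δa/a)²
  y term: (3×0.104)² = 0.0975
  s term: (1×0.0773)² = 0.00598
  z term: (2×0.0384)² = 0.00589
  u term: (-2×0.104)² = 0.0432
  a term: (2×0.110)² = 0.0484
Total = 0.201. Share from a = 0.0484/0.201 = 0.241.

24.1%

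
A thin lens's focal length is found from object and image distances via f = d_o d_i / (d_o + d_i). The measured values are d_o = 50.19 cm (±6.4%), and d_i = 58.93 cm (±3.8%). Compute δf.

∂f/∂d_o = (d_i/(d_o+d_i))² = 0.292;  ∂f/∂d_i = (d_o/(d_o+d_i))² = 0.212
δf = √((∂f/∂d_o · δd_o)² + (∂f/∂d_i · δd_i)²) = √(0.878 + 0.224) = 1.05 cm

1.05 cm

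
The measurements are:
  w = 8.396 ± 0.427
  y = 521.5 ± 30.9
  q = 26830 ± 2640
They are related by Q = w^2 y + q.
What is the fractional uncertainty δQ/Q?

Let p = w^2·y = 36760. δp/p = √((2·δw/w)² + (1·δy/y)²) = √(0.0103 + 0.00351) = 0.118, so δp = 4330.
Q = p + q: δQ = √(δp² + δq²) = √(1.87e+07 + 6.97e+06) = 5070
Q = 63590, so δQ/Q = 5070/63590 = 0.0797.

0.0797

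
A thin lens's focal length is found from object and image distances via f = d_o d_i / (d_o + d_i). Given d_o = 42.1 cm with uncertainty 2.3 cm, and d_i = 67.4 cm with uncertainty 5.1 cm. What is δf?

1.15 cm

∂f/∂d_o = (d_i/(d_o+d_i))² = 0.379;  ∂f/∂d_i = (d_o/(d_o+d_i))² = 0.148
δf = √((∂f/∂d_o · δd_o)² + (∂f/∂d_i · δd_i)²) = √(0.759 + 0.568) = 1.15 cm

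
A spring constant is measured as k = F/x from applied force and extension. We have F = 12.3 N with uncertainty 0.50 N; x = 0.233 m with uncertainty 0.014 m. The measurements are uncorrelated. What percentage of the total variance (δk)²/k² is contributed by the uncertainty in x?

68.6%

(δk/k)² = (1·δF/F)² + (-1·δx/x)²
  F term: (1×0.0407)² = 0.00165
  x term: (-1×0.0601)² = 0.00361
Total = 0.00526. Share from x = 0.00361/0.00526 = 0.686.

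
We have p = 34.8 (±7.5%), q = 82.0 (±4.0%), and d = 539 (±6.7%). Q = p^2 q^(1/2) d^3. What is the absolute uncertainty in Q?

Q is a product of powers, so relative uncertainties combine in quadrature:
  (2·δp/p)² = (2×0.0750)² = 0.0225;  (½·δq/q)² = (0.5×0.0400)² = 0.000400;  (3·δd/d)² = (3×0.0670)² = 0.0404
δQ/Q = √(0.0633) = 0.252
Q = 1.72e+12, so δQ = 0.252 × 1.72e+12 = 4.32e+11.

4.32e+11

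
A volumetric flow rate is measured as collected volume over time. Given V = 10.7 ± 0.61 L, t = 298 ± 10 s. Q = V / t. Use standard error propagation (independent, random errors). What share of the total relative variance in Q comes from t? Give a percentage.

(δQ/Q)² = (1·δV/V)² + (-1·δt/t)²
  V term: (1×0.0570)² = 0.00325
  t term: (-1×0.0336)² = 0.00113
Total = 0.00438. Share from t = 0.00113/0.00438 = 0.257.

25.7%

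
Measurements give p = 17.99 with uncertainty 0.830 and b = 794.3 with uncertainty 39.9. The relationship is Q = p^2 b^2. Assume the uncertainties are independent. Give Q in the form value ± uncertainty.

Q is a product of powers, so relative uncertainties combine in quadrature:
  (2·δp/p)² = (2×0.0461)² = 0.00851;  (2·δb/b)² = (2×0.0502)² = 0.0101
δQ/Q = √(0.0186) = 0.136
Q = 2.042e+08, so δQ = 0.136 × 2.042e+08 = 2.79e+07.

(2.042 ± 0.279) × 10^8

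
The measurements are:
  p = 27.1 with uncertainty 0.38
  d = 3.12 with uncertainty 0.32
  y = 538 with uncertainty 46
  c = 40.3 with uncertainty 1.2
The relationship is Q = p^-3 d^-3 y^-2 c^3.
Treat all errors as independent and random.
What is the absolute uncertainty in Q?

1.37e-07

Each factor contributes (exponent × relative error)² to (δQ/Q)²:
  (-3·δp/p)² = (-3×0.0140)² = 0.00177;  (-3·δd/d)² = (-3×0.103)² = 0.0947;  (-2·δy/y)² = (-2×0.0855)² = 0.0292;  (3·δc/c)² = (3×0.0298)² = 0.00798
δQ/Q = √(0.134) = 0.366
Q = 3.74e-07, so δQ = 0.366 × 3.74e-07 = 1.37e-07.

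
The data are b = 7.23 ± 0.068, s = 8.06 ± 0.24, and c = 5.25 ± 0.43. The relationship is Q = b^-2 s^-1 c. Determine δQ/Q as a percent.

Each factor contributes (exponent × relative error)² to (δQ/Q)²:
  (-2·δb/b)² = (-2×0.00941)² = 0.000354;  (-1·δs/s)² = (-1×0.0298)² = 0.000887;  (1·δc/c)² = (1×0.0819)² = 0.00671
δQ/Q = √(0.00795) = 0.0892

8.92%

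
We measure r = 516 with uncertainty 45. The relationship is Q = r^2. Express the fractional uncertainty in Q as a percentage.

Q ∝ r^2, so δQ/Q = |2| · δr/r = 2 × 0.0872 = 0.174.

17.4%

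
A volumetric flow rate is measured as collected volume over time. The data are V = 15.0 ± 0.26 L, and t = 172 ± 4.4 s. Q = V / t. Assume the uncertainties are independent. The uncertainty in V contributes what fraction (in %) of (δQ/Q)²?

(δQ/Q)² = (1·δV/V)² + (-1·δt/t)²
  V term: (1×0.0173)² = 0.000300
  t term: (-1×0.0256)² = 0.000654
Total = 0.000955. Share from V = 0.000300/0.000955 = 0.315.

31.5%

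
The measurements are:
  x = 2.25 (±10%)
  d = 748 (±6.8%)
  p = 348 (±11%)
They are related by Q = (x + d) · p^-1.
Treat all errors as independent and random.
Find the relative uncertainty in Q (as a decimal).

Let u = x + d = 750. δu = √(δx² + δd²) = √(0.0506 + 2590) = 50.9, so δu/u = 0.0678.
Q is then a monomial in u, p:
δQ/Q = √((δu/u)² + (-1·δp/p)²) = √(0.00460 + 0.0121) = 0.129

0.129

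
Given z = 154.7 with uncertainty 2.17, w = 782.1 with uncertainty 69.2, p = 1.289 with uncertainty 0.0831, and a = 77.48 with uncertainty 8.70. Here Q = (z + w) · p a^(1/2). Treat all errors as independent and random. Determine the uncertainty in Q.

Let u = z + w = 936.8. δu = √(δz² + δw²) = √(4.71 + 4790) = 69.2, so δu/u = 0.0739.
Q is then a monomial in u, p, a:
δQ/Q = √((δu/u)² + (1·δp/p)² + (½·δa/a)²) = √(0.00546 + 0.00416 + 0.00315) = 0.113
Q = 10630, so δQ = 0.113 × 10630 = 1200.

1200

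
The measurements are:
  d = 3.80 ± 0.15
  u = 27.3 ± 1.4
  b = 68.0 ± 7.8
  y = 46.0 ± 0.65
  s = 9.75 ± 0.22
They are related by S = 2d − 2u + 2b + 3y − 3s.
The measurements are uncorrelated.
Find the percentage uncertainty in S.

For a sum/difference, combine absolute errors in quadrature:
  (2·δd)² = 0.0900;  (2·δu)² = 7.84;  (2·δb)² = 243;  (3·δy)² = 3.80;  (3·δs)² = 0.436
δS = √(256) = 16.0
S = 198, so δS/S = 16.0/198 = 0.0808.

8.08%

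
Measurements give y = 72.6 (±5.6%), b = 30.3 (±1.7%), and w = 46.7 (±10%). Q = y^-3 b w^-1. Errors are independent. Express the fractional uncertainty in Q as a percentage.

19.6%

Each factor contributes (exponent × relative error)² to (δQ/Q)²:
  (-3·δy/y)² = (-3×0.0560)² = 0.0282;  (1·δb/b)² = (1×0.0170)² = 0.000289;  (-1·δw/w)² = (-1×0.100)² = 0.0100
δQ/Q = √(0.0385) = 0.196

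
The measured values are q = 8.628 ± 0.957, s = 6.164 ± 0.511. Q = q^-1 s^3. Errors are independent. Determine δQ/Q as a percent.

27.2%

For a monomial Q ∝ q^-1, s^3, fractional errors add in quadrature:
  (-1·δq/q)² = (-1×0.111)² = 0.0123;  (3·δs/s)² = (3×0.0829)² = 0.0619
δQ/Q = √(0.0742) = 0.272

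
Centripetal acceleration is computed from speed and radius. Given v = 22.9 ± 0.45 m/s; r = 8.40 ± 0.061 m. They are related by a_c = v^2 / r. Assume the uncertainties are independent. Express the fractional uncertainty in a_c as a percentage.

4.00%

a_c is a product of powers, so relative uncertainties combine in quadrature:
  (2·δv/v)² = (2×0.0197)² = 0.00154;  (-1·δr/r)² = (-1×0.00726)² = 5.27e-05
δa_c/a_c = √(0.00160) = 0.0400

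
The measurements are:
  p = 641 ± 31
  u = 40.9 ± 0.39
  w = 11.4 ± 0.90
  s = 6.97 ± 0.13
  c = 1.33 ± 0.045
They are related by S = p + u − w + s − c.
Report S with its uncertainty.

For a sum/difference, combine absolute errors in quadrature:
  (δp)² = 961;  (δu)² = 0.152;  (δw)² = 0.810;  (δs)² = 0.0169;  (δc)² = 0.00202
δS = √(962) = 31.0
S = 676.

676 ± 31.0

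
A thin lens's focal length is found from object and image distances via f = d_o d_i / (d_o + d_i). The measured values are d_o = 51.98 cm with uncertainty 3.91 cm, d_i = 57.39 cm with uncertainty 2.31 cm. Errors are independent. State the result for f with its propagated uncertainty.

27.28 ± 1.20 cm

∂f/∂d_o = (d_i/(d_o+d_i))² = 0.275;  ∂f/∂d_i = (d_o/(d_o+d_i))² = 0.226
δf = √((∂f/∂d_o · δd_o)² + (∂f/∂d_i · δd_i)²) = √(1.16 + 0.272) = 1.20 cm
f = 27.28 cm.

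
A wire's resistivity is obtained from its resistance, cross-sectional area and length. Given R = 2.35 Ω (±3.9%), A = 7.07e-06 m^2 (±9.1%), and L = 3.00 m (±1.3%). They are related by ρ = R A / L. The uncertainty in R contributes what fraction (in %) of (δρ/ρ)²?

15.3%

(δρ/ρ)² = (1·δR/R)² + (1·δA/A)² + (-1·δL/L)²
  R term: (1×0.0390)² = 0.00152
  A term: (1×0.0910)² = 0.00828
  L term: (-1×0.0130)² = 0.000169
Total = 0.00997. Share from R = 0.00152/0.00997 = 0.153.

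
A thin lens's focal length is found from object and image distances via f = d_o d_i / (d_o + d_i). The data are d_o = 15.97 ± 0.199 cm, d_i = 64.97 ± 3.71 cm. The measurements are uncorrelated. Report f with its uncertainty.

12.82 ± 0.193 cm

∂f/∂d_o = (d_i/(d_o+d_i))² = 0.644;  ∂f/∂d_i = (d_o/(d_o+d_i))² = 0.0389
δf = √((∂f/∂d_o · δd_o)² + (∂f/∂d_i · δd_i)²) = √(0.0164 + 0.0209) = 0.193 cm
f = 12.82 cm.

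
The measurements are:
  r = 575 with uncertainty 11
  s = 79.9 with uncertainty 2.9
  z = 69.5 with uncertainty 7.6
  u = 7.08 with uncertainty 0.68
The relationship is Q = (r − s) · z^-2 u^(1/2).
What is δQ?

0.0614

Let w = r − s = 495. δw = √(δr² + δs²) = √(121 + 8.41) = 11.4, so δw/w = 0.0230.
Q is then a monomial in w, z, u:
δQ/Q = √((δw/w)² + (-2·δz/z)² + (½·δu/u)²) = √(0.000528 + 0.0478 + 0.00231) = 0.225
Q = 0.273, so δQ = 0.225 × 0.273 = 0.0614.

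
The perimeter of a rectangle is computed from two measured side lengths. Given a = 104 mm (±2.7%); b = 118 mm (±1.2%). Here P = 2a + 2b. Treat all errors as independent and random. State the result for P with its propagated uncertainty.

For a sum/difference, combine absolute errors in quadrature:
  (2·δa)² = 31.5;  (2·δb)² = 8.02
δP = √(39.6) = 6.29 mm
P = 444 mm.

444 ± 6.29 mm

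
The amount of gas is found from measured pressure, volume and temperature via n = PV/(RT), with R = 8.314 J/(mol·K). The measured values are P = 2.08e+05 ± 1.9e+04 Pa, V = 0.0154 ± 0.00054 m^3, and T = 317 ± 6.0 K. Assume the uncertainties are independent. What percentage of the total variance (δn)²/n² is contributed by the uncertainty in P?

84.0%

(δn/n)² = (1·δP/P)² + (1·δV/V)² + (-1·δT/T)²
  P term: (1×0.0913)² = 0.00834
  V term: (1×0.0351)² = 0.00123
  T term: (-1×0.0189)² = 0.000358
Total = 0.00993. Share from P = 0.00834/0.00993 = 0.840.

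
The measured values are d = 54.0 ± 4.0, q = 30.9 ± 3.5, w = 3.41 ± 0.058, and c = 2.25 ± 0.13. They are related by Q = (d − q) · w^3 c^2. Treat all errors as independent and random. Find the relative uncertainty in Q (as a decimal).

Let u = d − q = 23.1. δu = √(δd² + δq²) = √(16.0 + 12.2) = 5.32, so δu/u = 0.230.
Q is then a monomial in u, w, c:
δQ/Q = √((δu/u)² + (3·δw/w)² + (2·δc/c)²) = √(0.0529 + 0.00260 + 0.0134) = 0.262

0.262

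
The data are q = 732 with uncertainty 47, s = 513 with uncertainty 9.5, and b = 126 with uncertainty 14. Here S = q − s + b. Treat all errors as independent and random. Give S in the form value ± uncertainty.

345 ± 50.0

Absolute uncertainties add in quadrature for a linear combination:
  (δq)² = 2210;  (δs)² = 90.2;  (δb)² = 196
δS = √(2500) = 50.0
S = 345.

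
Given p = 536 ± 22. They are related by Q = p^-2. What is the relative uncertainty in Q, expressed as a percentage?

8.21%

Q is a product of powers, so relative uncertainties combine in quadrature:
  (-2·δp/p)² = (-2×0.0410)² = 0.00674
δQ/Q = √(0.00674) = 0.0821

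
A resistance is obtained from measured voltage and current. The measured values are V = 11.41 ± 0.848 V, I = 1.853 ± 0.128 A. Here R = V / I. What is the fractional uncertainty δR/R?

0.101

Products/powers → add relative errors in quadrature, weighted by exponent:
  (1·δV/V)² = (1×0.0743)² = 0.00552;  (-1·δI/I)² = (-1×0.0691)² = 0.00477
δR/R = √(0.0103) = 0.101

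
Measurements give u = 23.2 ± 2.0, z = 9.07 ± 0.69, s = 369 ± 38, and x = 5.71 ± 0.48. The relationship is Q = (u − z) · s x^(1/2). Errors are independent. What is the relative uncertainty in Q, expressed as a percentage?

Let w = u − z = 14.1. δw = √(δu² + δz²) = √(4.00 + 0.476) = 2.12, so δw/w = 0.150.
Q is then a monomial in w, s, x:
δQ/Q = √((δw/w)² + (1·δs/s)² + (½·δx/x)²) = √(0.0224 + 0.0106 + 0.00177) = 0.187

18.7%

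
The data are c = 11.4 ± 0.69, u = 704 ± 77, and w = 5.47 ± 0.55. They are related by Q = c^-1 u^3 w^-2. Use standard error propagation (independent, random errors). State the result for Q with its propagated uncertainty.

(1.02 ± 0.399) × 10^6

Products/powers → add relative errors in quadrature, weighted by exponent:
  (-1·δc/c)² = (-1×0.0605)² = 0.00366;  (3·δu/u)² = (3×0.109)² = 0.108;  (-2·δw/w)² = (-2×0.101)² = 0.0404
δQ/Q = √(0.152) = 0.390
Q = 1.02e+06, so δQ = 0.390 × 1.02e+06 = 3.99e+05.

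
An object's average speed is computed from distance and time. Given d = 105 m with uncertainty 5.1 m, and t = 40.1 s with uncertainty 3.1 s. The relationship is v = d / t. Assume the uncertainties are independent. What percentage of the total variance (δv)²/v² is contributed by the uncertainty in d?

28.3%

(δv/v)² = (1·δd/d)² + (-1·δt/t)²
  d term: (1×0.0486)² = 0.00236
  t term: (-1×0.0773)² = 0.00598
Total = 0.00834. Share from d = 0.00236/0.00834 = 0.283.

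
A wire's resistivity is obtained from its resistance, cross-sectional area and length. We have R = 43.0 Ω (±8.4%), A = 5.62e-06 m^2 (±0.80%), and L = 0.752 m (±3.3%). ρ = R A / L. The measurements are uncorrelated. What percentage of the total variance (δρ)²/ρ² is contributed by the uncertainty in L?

13.3%

(δρ/ρ)² = (1·δR/R)² + (1·δA/A)² + (-1·δL/L)²
  R term: (1×0.0840)² = 0.00706
  A term: (1×0.00800)² = 6.4e-05
  L term: (-1×0.0330)² = 0.00109
Total = 0.00821. Share from L = 0.00109/0.00821 = 0.133.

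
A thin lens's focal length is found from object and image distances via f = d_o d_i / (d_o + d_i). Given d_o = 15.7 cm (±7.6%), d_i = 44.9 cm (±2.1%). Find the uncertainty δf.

0.658 cm

∂f/∂d_o = (d_i/(d_o+d_i))² = 0.549;  ∂f/∂d_i = (d_o/(d_o+d_i))² = 0.0671
δf = √((∂f/∂d_o · δd_o)² + (∂f/∂d_i · δd_i)²) = √(0.429 + 0.00401) = 0.658 cm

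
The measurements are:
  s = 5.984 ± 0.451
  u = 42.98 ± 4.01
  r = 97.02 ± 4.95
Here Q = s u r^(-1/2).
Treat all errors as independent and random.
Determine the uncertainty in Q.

For a monomial Q ∝ s, u, r^(-1/2), fractional errors add in quadrature:
  (1·δs/s)² = (1×0.0754)² = 0.00568;  (1·δu/u)² = (1×0.0933)² = 0.00870;  (−½·δr/r)² = (-0.5×0.0510)² = 0.000651
δQ/Q = √(0.0150) = 0.123
Q = 26.11, so δQ = 0.123 × 26.11 = 3.20.

3.20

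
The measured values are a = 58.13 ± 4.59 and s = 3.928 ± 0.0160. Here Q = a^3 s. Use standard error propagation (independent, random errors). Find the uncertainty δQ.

Each factor contributes (exponent × relative error)² to (δQ/Q)²:
  (3·δa/a)² = (3×0.0790)² = 0.0561;  (1·δs/s)² = (1×0.00407)² = 1.66e-05
δQ/Q = √(0.0561) = 0.237
Q = 771600, so δQ = 0.237 × 771600 = 1.83e+05.

1.83e+05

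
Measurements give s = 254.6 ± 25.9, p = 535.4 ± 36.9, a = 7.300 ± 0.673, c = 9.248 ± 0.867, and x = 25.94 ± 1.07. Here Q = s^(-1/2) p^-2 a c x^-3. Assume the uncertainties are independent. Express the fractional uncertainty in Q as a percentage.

Relative error in a monomial: (δQ/Q)² = Σ (nᵢ · δxᵢ/xᵢ)².
  (−½·δs/s)² = (-0.5×0.102)² = 0.00259;  (-2·δp/p)² = (-2×0.0689)² = 0.0190;  (1·δa/a)² = (1×0.0922)² = 0.00850;  (1·δc/c)² = (1×0.0938)² = 0.00879;  (-3·δx/x)² = (-3×0.0412)² = 0.0153
δQ/Q = √(0.0542) = 0.233

23.3%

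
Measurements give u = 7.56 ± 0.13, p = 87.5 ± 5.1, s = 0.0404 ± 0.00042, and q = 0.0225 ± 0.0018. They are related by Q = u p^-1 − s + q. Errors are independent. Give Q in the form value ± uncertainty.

Let w = u·p^-1 = 0.0864. δw/w = √((1·δu/u)² + (-1·δp/p)²) = √(0.000296 + 0.00340) = 0.0608, so δw = 0.00525.
Q = w − s + q: δQ = √(δw² + δs² + δq²) = √(2.76e-05 + 1.76e-07 + 3.24e-06) = 0.00557
Q = 0.0685.

0.0685 ± 0.00557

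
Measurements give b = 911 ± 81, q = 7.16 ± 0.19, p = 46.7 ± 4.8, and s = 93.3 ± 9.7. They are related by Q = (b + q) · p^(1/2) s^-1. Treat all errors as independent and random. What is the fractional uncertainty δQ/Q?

Let u = b + q = 918. δu = √(δb² + δq²) = √(6560 + 0.0361) = 81.0, so δu/u = 0.0882.
Q is then a monomial in u, p, s:
δQ/Q = √((δu/u)² + (½·δp/p)² + (-1·δs/s)²) = √(0.00778 + 0.00264 + 0.0108) = 0.146

0.146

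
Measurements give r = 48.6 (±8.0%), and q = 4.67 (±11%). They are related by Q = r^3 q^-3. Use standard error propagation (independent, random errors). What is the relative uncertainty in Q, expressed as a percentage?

40.8%

Products/powers → add relative errors in quadrature, weighted by exponent:
  (3·δr/r)² = (3×0.0800)² = 0.0576;  (-3·δq/q)² = (-3×0.110)² = 0.109
δQ/Q = √(0.167) = 0.408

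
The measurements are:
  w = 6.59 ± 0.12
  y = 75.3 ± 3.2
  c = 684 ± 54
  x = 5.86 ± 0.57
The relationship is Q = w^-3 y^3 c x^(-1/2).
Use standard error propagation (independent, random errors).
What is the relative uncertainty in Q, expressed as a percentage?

Since Q is a product/quotient, work with relative uncertainties:
  (-3·δw/w)² = (-3×0.0182)² = 0.00298;  (3·δy/y)² = (3×0.0425)² = 0.0163;  (1·δc/c)² = (1×0.0789)² = 0.00623;  (−½·δx/x)² = (-0.5×0.0973)² = 0.00237
δQ/Q = √(0.0278) = 0.167

16.7%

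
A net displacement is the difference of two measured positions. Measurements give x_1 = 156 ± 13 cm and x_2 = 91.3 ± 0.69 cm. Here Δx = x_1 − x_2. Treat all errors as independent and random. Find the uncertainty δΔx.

Each term contributes (cᵢ δxᵢ)² to (δΔx)²:
  (δx_1)² = 169;  (δx_2)² = 0.476
δΔx = √(169) = 13.0 cm

13.0 cm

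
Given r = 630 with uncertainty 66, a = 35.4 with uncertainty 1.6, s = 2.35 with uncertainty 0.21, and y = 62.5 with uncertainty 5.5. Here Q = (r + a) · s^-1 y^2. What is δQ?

2.44e+05

Let u = r + a = 665. δu = √(δr² + δa²) = √(4360 + 2.56) = 66.0, so δu/u = 0.0992.
Q is then a monomial in u, s, y:
δQ/Q = √((δu/u)² + (-1·δs/s)² + (2·δy/y)²) = √(0.00984 + 0.00799 + 0.0310) = 0.221
Q = 1.11e+06, so δQ = 0.221 × 1.11e+06 = 2.44e+05.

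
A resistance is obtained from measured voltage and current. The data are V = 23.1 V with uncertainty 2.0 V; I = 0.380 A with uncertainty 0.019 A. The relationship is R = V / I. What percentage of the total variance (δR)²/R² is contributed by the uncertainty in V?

75.0%

(δR/R)² = (1·δV/V)² + (-1·δI/I)²
  V term: (1×0.0866)² = 0.00750
  I term: (-1×0.0500)² = 0.00250
Total = 0.01000. Share from V = 0.00750/0.01000 = 0.750.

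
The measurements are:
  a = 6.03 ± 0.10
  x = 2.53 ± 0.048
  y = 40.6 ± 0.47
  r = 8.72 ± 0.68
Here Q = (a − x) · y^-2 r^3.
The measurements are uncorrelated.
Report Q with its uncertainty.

1.41 ± 0.334

Let u = a − x = 3.50. δu = √(δa² + δx²) = √(0.0100 + 0.00230) = 0.111, so δu/u = 0.0317.
Q is then a monomial in u, y, r:
δQ/Q = √((δu/u)² + (-2·δy/y)² + (3·δr/r)²) = √(0.00100 + 0.000536 + 0.0547) = 0.237
Q = 1.41, so δQ = 0.237 × 1.41 = 0.334.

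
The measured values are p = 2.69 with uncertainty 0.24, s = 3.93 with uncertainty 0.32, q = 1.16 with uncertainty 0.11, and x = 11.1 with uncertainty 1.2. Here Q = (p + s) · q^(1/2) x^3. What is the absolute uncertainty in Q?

3250

Let u = p + s = 6.62. δu = √(δp² + δs²) = √(0.0576 + 0.102) = 0.400, so δu/u = 0.0604.
Q is then a monomial in u, q, x:
δQ/Q = √((δu/u)² + (½·δq/q)² + (3·δx/x)²) = √(0.00365 + 0.00225 + 0.105) = 0.333
Q = 9750, so δQ = 0.333 × 9750 = 3250.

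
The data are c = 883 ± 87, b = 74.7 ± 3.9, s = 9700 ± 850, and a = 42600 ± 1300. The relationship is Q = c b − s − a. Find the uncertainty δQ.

Let p = c·b = 66000. δp/p = √((1·δc/c)² + (1·δb/b)²) = √(0.00971 + 0.00273) = 0.112, so δp = 7350.
Q = p − s − a: δQ = √(δp² + δs² + δa²) = √(5.41e+07 + 7.22e+05 + 1.69e+06) = 7520

7520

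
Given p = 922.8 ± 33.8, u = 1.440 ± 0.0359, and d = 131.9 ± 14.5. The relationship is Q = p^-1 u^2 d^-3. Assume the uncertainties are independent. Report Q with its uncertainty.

(9.792 ± 3.29) × 10^-10

Relative error in a monomial: (δQ/Q)² = Σ (nᵢ · δxᵢ/xᵢ)².
  (-1·δp/p)² = (-1×0.0366)² = 0.00134;  (2·δu/u)² = (2×0.0249)² = 0.00249;  (-3·δd/d)² = (-3×0.110)² = 0.109
δQ/Q = √(0.113) = 0.336
Q = 9.792e-10, so δQ = 0.336 × 9.792e-10 = 3.29e-10.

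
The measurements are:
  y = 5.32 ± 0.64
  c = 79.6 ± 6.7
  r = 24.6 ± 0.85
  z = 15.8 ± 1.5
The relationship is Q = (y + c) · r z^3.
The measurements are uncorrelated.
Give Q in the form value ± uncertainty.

Let u = y + c = 84.9. δu = √(δy² + δc²) = √(0.410 + 44.9) = 6.73, so δu/u = 0.0793.
Q is then a monomial in u, r, z:
δQ/Q = √((δu/u)² + (1·δr/r)² + (3·δz/z)²) = √(0.00628 + 0.00119 + 0.0811) = 0.298
Q = 8.24e+06, so δQ = 0.298 × 8.24e+06 = 2.45e+06.

(8.24 ± 2.45) × 10^6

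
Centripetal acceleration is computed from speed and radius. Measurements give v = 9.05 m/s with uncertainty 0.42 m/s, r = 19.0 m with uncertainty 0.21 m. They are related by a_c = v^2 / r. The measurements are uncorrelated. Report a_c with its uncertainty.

Relative error in a monomial: (δa_c/a_c)² = Σ (nᵢ · δxᵢ/xᵢ)².
  (2·δv/v)² = (2×0.0464)² = 0.00862;  (-1·δr/r)² = (-1×0.0111)² = 0.000122
δa_c/a_c = √(0.00874) = 0.0935
a_c = 4.31 m/s^2, so δa_c = 0.0935 × 4.31 = 0.403 m/s^2.

4.31 ± 0.403 m/s^2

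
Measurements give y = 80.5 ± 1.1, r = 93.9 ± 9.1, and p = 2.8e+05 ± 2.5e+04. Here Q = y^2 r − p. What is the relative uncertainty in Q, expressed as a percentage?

20.1%

Let w = y^2·r = 6.08e+05. δw/w = √((2·δy/y)² + (1·δr/r)²) = √(0.000747 + 0.00939) = 0.101, so δw = 61300.
Q = w − p: δQ = √(δw² + δp²) = √(3.75e+09 + 6.25e+08) = 66200
Q = 3.28e+05, so δQ/Q = 66200/3.28e+05 = 0.201.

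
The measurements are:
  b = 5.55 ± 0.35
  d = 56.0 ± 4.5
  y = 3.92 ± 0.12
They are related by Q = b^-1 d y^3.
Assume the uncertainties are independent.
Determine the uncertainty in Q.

Q is a product of powers, so relative uncertainties combine in quadrature:
  (-1·δb/b)² = (-1×0.0631)² = 0.00398;  (1·δd/d)² = (1×0.0804)² = 0.00646;  (3·δy/y)² = (3×0.0306)² = 0.00843
δQ/Q = √(0.0189) = 0.137
Q = 608, so δQ = 0.137 × 608 = 83.5.

83.5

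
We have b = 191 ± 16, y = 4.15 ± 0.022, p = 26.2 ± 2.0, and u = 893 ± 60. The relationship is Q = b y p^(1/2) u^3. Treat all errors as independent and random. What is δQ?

6.4e+11

Since Q is a product/quotient, work with relative uncertainties:
  (1·δb/b)² = (1×0.0838)² = 0.00702;  (1·δy/y)² = (1×0.00530)² = 2.81e-05;  (½·δp/p)² = (0.5×0.0763)² = 0.00146;  (3·δu/u)² = (3×0.0672)² = 0.0406
δQ/Q = √(0.0491) = 0.222
Q = 2.89e+12, so δQ = 0.222 × 2.89e+12 = 6.4e+11.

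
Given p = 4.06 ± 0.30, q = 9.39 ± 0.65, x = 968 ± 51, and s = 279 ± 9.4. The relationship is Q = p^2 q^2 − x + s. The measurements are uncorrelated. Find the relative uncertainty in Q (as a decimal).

0.391

Let w = p^2·q^2 = 1450. δw/w = √((2·δp/p)² + (2·δq/q)²) = √(0.0218 + 0.0192) = 0.203, so δw = 294.
Q = w − x + s: δQ = √(δw² + δx² + δs²) = √(86600 + 2600 + 88.4) = 299
Q = 764, so δQ/Q = 299/764 = 0.391.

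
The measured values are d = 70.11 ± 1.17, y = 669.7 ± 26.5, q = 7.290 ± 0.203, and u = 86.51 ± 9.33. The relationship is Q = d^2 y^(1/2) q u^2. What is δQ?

1.53e+09

Since Q is a product/quotient, work with relative uncertainties:
  (2·δd/d)² = (2×0.0167)² = 0.00111;  (½·δy/y)² = (0.5×0.0396)² = 0.000391;  (1·δq/q)² = (1×0.0278)² = 0.000775;  (2·δu/u)² = (2×0.108)² = 0.0465
δQ/Q = √(0.0488) = 0.221
Q = 6.94e+09, so δQ = 0.221 × 6.94e+09 = 1.53e+09.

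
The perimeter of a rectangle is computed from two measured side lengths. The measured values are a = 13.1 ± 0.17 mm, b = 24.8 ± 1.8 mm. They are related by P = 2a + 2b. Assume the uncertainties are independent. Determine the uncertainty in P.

P is a linear combination, so absolute uncertainties add in quadrature:
  (2·δa)² = 0.116;  (2·δb)² = 13.0
δP = √(13.1) = 3.62 mm

3.62 mm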